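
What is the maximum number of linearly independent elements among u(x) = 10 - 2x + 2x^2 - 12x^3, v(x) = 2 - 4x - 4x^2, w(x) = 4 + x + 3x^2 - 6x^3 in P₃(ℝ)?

Use coordinates relative to {1, x, …, x^3}.
Apply Gaussian elimination to the matrix whose rows are u, v, w.
There are 2 pivot columns, so rank = 2.

2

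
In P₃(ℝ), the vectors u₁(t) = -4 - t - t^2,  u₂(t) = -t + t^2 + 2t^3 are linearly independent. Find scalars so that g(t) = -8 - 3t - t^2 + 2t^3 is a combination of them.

g = 2u₁ + u₂

Take coordinate vectors relative to {1, t, …, t^3}.
Set up the augmented matrix [u₁ | u₂ | g] and row-reduce.
The system has the unique solution (c₁, c₂) = (2, 1).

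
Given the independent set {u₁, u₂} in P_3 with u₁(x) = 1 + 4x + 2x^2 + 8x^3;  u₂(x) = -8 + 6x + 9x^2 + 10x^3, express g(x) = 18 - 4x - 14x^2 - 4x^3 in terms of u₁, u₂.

g = 2u₁ - 2u₂

Identify each element with its coordinate vector in ℝ⁴ via {1, x, …, x^3}.
Solve the system with u₁, u₂ as columns and g as the right-hand side.
The system has the unique solution (α₁, α₂) = (2, -2).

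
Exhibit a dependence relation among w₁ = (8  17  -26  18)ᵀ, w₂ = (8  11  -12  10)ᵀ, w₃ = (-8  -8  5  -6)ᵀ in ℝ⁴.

Write the vectors as columns of a matrix and find a nonzero vector in its null space.
The free variable yields coefficients (1, -3, -2) (any nonzero multiple also works).

w₁ - 3w₂ - 2w₃ = 0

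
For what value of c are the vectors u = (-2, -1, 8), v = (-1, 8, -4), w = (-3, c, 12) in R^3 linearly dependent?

c = -3/2

Place the vectors as rows of a 3×3 matrix; dependence ⇔ determinant zero.
The determinant works out to -16*c - 24.
This vanishes exactly when c = -3/2.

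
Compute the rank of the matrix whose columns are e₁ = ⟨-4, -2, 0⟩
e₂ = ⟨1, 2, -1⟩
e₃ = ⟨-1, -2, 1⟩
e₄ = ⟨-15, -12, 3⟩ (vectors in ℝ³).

2

Form the matrix with e₁, e₂, e₃, e₄ as columns and reduce.
Reduction leaves 2 leading entries, giving rank 2.
(With 4 elements in a 3-dimensional space the rank is at most 3.)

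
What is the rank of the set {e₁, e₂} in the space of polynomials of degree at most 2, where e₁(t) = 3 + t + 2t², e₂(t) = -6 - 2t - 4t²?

Pass to coordinate vectors with respect to the basis {1, t, t²}.
Form the matrix with e₁, e₂ as columns and reduce.
Reduction leaves 1 leading entry, giving rank 1.

rank 1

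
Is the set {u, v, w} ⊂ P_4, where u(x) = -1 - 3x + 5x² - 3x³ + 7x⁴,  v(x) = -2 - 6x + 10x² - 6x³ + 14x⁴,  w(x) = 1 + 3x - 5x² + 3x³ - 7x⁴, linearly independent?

linearly dependent

Write each element as a coordinate vector in ℝ⁵ using {1, x, …, x⁴}.
Place the vectors as rows of a 3×5 matrix and reduce to echelon form.
The reduction yields 1 nonzero row, so the rank is 1.
Since rank 1 < 3, the set is linearly dependent.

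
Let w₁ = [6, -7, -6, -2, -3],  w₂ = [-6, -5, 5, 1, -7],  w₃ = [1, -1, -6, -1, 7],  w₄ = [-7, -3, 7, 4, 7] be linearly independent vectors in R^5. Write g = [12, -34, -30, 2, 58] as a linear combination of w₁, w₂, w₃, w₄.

Write g = c₁w₁ + … + c₄w₄ and equate components.
The system has the unique solution (c₁, …, c₄) = (4, -2, 4, 4).

g = 4w₁ - 2w₂ + 4w₃ + 4w₄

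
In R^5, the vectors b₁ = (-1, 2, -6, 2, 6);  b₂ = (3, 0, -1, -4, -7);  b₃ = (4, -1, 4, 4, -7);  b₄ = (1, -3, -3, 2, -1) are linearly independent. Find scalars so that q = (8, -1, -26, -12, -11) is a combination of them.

q = 2b₁ + 4b₂ - b₃ + 2b₄

Solve the system with b₁, b₂, b₃, b₄ as columns and q as the right-hand side.
Row-reducing the augmented matrix gives the unique coefficients (α₁, …, α₄) = (2, 4, -1, 2).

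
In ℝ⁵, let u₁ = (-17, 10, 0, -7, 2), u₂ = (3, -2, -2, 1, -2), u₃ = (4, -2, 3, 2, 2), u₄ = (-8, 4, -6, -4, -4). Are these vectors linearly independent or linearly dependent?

One vector is a scalar multiple of another, so the set is dependent.

linearly dependent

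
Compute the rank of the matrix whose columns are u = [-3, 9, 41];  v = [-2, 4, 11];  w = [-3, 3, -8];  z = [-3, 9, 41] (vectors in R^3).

2

Row-reduce the 4×3 matrix with these as rows.
There are 2 pivot columns, so rank = 2.
(With 4 elements in a 3-dimensional space the rank is at most 3.)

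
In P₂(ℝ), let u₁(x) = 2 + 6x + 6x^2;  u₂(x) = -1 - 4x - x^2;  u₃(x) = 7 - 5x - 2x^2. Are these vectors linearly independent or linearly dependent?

Take coordinates with respect to the standard basis {1, x, x^2}.
Form the 3×3 matrix with these as columns; its determinant is 150.
A nonzero determinant means the columns are linearly independent.

linearly independent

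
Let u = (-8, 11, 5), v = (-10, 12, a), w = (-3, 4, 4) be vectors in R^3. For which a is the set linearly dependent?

a = 36

Dependence holds iff the 3×3 matrix [u v w] is singular.
The determinant works out to 36 - a.
Solving 36 - a = 0 yields a = 36.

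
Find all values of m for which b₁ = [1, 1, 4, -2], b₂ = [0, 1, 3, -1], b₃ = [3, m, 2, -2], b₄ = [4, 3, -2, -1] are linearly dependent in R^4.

The vectors are dependent exactly when the determinant of the matrix with rows b₁, b₂, b₃, b₄ vanishes.
Expanding, det = 9 - 3*m.
This vanishes exactly when m = 3.

m = 3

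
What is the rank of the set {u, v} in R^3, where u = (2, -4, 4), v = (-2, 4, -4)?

rank 1

Put the 3×2 matrix [u|v] into echelon form.
Exactly 1 pivot survives; hence the rank is 1.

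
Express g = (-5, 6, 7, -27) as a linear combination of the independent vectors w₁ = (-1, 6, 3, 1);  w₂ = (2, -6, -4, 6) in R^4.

g = -3w₁ - 4w₂

Since w₁, w₂ are independent, the coefficients expressing g are uniquely determined by a linear system.
The system has the unique solution (α₁, α₂) = (-3, -4).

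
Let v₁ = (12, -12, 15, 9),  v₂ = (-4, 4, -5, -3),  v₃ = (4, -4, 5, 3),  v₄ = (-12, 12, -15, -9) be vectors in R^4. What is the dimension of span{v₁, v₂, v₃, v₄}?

dim = 1

Put the 4×4 matrix [v₁|v₂|v₃|v₄] into echelon form.
Exactly 1 pivot survives; hence the rank is 1.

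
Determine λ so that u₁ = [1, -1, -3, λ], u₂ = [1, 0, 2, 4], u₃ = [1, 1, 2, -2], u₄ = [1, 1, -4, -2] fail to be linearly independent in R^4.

λ = 10

Place the vectors as rows of a 4×4 matrix; dependence ⇔ determinant zero.
The determinant works out to 6*λ - 60.
Solving 6*λ - 60 = 0 yields λ = 10.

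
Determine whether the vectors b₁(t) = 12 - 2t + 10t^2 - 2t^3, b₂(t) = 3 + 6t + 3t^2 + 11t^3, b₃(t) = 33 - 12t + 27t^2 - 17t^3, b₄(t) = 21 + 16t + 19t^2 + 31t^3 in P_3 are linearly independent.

linearly dependent

Take coordinates with respect to the standard basis {1, t, …, t^3}.
Row-reduce the matrix whose columns are b₁, b₂, b₃, b₄.
The reduction yields 2 nonzero rows, so the rank is 2.
Since rank 2 < 4, the set is linearly dependent.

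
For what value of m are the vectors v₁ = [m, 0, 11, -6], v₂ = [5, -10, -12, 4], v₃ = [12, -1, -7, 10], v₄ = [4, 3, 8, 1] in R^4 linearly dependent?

m = -7/2

Place the vectors as rows of a 4×4 matrix; dependence ⇔ determinant zero.
The determinant works out to 550*m + 1925.
This vanishes exactly when m = -7/2.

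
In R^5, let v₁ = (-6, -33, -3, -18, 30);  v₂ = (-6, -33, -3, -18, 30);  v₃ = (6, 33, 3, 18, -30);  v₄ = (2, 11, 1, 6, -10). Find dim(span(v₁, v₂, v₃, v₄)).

1

Put the 5×4 matrix [v₁|v₂|v₃|v₄] into echelon form.
Reduction leaves 1 leading entry, giving rank 1.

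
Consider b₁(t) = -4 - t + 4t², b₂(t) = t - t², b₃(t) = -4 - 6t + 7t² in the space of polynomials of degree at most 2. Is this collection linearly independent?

linearly independent

Write each element as a coordinate vector in ℝ³ using {1, t, t²}.
Place the vectors as rows of a 3×3 matrix and reduce to echelon form.
The reduction yields 3 nonzero rows, so the rank is 3.
Since rank = 3 (the number of vectors), the set is linearly independent.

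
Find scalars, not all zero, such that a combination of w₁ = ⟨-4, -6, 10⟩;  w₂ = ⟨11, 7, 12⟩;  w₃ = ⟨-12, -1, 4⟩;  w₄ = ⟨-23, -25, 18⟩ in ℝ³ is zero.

3w₁ - w₂ - w₄ = 0

Set up α₁w₁ + … + α₄w₄ = 0 and solve the homogeneous system.
The free variable yields coefficients (3, -1, 0, -1) (any nonzero multiple also works).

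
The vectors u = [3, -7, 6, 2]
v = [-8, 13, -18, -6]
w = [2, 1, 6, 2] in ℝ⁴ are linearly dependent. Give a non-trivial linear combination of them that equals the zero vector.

2u + v + w = 0

Write the vectors as columns of a matrix and find a nonzero vector in its null space.
The free variable yields coefficients (2, 1, 1) (any nonzero multiple also works).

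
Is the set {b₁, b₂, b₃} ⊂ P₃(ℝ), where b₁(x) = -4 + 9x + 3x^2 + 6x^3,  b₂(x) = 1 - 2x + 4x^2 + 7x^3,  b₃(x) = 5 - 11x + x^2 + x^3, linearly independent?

Write each element as a coordinate vector in ℝ⁴ using {1, x, …, x^3}.
Row-reduce the matrix whose columns are b₁, b₂, b₃.
The reduction yields 2 nonzero rows, so the rank is 2.
Since rank 2 < 3, the set is linearly dependent.
Indeed b₁ - b₂ + b₃ = 0.

linearly dependent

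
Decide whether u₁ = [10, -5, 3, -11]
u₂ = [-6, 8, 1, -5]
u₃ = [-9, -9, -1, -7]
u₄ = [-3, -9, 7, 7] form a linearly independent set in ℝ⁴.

linearly independent

Place the vectors as rows of a 4×4 matrix and reduce to echelon form.
The reduction yields 4 nonzero rows, so the rank is 4.
Since rank = 4 (the number of vectors), the set is linearly independent.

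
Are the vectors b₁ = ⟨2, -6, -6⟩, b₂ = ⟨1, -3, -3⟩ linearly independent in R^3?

linearly dependent

Place the vectors as rows of a 2×3 matrix and reduce to echelon form.
The reduction yields 1 nonzero row, so the rank is 1.
Since rank 1 < 2, the set is linearly dependent.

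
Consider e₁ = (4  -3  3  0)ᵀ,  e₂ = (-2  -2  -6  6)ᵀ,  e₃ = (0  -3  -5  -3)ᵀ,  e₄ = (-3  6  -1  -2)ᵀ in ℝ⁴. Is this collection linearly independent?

The matrix [e₁|e₂|e₃|e₄] has determinant 478.
A nonzero determinant means the columns are linearly independent.

linearly independent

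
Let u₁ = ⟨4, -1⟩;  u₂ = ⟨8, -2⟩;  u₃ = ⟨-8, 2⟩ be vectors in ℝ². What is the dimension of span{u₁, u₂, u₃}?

1

Apply Gaussian elimination to the matrix whose rows are u₁, u₂, u₃.
There is 1 pivot column, so rank = 1.
(With 3 elements in a 2-dimensional space the rank is at most 2.)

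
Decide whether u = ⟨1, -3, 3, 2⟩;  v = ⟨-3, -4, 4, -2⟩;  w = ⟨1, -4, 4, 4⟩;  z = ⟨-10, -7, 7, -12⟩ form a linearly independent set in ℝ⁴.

Form the 4×4 matrix with these as columns; its determinant is 0.
A zero determinant means the columns are linearly dependent.

linearly dependent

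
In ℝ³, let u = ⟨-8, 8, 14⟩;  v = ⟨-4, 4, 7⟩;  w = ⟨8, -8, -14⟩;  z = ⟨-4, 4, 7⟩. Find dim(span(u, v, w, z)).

1

Row-reduce the 4×3 matrix with these as rows.
Reduction leaves 1 leading entry, giving rank 1.
(With 4 elements in a 3-dimensional space the rank is at most 3.)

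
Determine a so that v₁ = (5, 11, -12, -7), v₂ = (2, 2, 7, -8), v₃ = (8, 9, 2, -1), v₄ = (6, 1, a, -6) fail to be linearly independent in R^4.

The set is linearly dependent precisely when det[v₁; v₂; v₃; v₄] = 0.
Expanding, det = 346*a - 8477.
Solving 346*a - 8477 = 0 yields a = 49/2.

a = 49/2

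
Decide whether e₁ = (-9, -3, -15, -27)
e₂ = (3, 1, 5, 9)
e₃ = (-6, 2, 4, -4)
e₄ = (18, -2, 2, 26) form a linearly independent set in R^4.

Row-reduce the matrix whose columns are e₁, e₂, e₃, e₄.
The reduction yields 2 nonzero rows, so the rank is 2.
Since rank 2 < 4, the set is linearly dependent.
Indeed e₁ + 3e₂ = 0.

linearly dependent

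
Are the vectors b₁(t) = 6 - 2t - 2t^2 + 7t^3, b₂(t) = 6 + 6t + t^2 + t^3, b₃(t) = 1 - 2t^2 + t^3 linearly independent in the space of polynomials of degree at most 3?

linearly independent

Take coordinates with respect to the standard basis {1, t, …, t^3}.
Row-reduce the matrix whose columns are b₁, b₂, b₃.
The reduction yields 3 nonzero rows, so the rank is 3.
Since rank = 3 (the number of vectors), the set is linearly independent.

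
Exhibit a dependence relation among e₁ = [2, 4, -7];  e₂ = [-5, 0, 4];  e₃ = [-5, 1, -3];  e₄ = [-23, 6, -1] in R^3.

Row-reduce the matrix with e₁, e₂, e₃, e₄ as columns; the null space gives the coefficients.
The free variable yields coefficients (1, 3, 2, -1) (any nonzero multiple also works).

e₁ + 3e₂ + 2e₃ - e₄ = 0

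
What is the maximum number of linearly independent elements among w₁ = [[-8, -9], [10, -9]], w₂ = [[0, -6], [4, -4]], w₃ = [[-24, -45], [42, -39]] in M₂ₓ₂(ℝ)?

Represent each element by its coordinate vector in ℝ⁴.
Put the 4×3 matrix [w₁|w₂|w₃] into echelon form.
The echelon form has 2 nonzero rows, so the rank is 2.

2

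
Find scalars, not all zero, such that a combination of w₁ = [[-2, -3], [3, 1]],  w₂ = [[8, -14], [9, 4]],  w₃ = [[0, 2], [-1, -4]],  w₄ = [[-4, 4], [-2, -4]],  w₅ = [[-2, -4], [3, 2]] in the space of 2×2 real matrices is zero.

Pass to coordinate vectors relative to the basis {E₁₁, E₁₂, E₂₁, E₂₂}.
Solve the homogeneous system with w₁, w₂, w₃, w₄, w₅ as columns by row-reducing the coefficient matrix.
The free variable yields coefficients (0, 1, -3, 3, -2) (any nonzero multiple also works).

w₂ - 3w₃ + 3w₄ - 2w₅ = 0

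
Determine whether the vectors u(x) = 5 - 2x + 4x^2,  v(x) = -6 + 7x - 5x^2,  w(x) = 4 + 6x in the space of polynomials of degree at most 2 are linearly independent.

linearly independent

Write each element as a coordinate vector in ℝ³ using {1, x, x^2}.
Row-reduce the matrix whose columns are u, v, w.
The reduction yields 3 nonzero rows, so the rank is 3.
Since rank = 3 (the number of vectors), the set is linearly independent.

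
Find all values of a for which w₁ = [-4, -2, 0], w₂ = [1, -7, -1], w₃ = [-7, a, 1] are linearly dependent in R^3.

a = 4

The set is linearly dependent precisely when det[w₁; w₂; w₃] = 0.
Expanding, det = 16 - 4*a.
Solving 16 - 4*a = 0 yields a = 4.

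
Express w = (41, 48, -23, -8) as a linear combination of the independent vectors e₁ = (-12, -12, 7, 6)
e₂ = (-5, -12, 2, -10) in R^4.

w = -3e₁ - e₂

Write w = c₁e₁ + c₂e₂ and equate components.
The system has the unique solution (c₁, c₂) = (-3, -1).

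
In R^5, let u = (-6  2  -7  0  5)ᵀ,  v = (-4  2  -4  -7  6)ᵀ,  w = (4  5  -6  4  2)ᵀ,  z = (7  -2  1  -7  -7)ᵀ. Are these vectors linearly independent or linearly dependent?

linearly independent

Place the vectors as rows of a 4×5 matrix and reduce to echelon form.
The reduction yields 4 nonzero rows, so the rank is 4.
Since rank = 4 (the number of vectors), the set is linearly independent.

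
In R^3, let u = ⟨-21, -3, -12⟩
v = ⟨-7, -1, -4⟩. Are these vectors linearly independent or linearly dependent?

linearly dependent

Row-reduce the matrix whose columns are u, v.
The reduction yields 1 nonzero row, so the rank is 1.
Since rank 1 < 2, the set is linearly dependent.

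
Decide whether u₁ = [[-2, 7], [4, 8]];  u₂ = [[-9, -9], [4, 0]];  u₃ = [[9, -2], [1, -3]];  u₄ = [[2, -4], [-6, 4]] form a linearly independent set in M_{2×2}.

Take coordinates with respect to the standard basis {E₁₁, E₁₂, E₂₁, E₂₂}.
The matrix [u₁|u₂|u₃|u₄] has determinant 8322.
A nonzero determinant means the columns are linearly independent.

linearly independent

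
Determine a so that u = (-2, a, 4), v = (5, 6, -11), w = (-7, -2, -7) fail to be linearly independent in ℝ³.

The set is linearly dependent precisely when det[u; v; w] = 0.
Cofactor expansion gives det = 112*a + 256.
Solving 112*a + 256 = 0 yields a = -16/7.

a = -16/7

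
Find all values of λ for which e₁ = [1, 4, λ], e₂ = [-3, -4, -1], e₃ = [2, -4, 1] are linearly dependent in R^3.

Place the vectors as rows of a 3×3 matrix; dependence ⇔ determinant zero.
Cofactor expansion gives det = 20*λ - 4.
This vanishes exactly when λ = 1/5.

λ = 1/5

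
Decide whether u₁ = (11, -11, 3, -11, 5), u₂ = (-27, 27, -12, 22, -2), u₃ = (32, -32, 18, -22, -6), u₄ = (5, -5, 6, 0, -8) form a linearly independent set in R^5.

Place the vectors as rows of a 4×5 matrix and reduce to echelon form.
The reduction yields 2 nonzero rows, so the rank is 2.
Since rank 2 < 4, the set is linearly dependent.

linearly dependent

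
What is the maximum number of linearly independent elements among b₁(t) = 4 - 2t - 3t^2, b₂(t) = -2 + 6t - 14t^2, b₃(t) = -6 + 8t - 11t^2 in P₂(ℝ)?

Represent each element by its coordinate vector in ℝ³.
Put the 3×3 matrix [b₁|b₂|b₃] into echelon form.
There are 2 pivot columns, so rank = 2.

2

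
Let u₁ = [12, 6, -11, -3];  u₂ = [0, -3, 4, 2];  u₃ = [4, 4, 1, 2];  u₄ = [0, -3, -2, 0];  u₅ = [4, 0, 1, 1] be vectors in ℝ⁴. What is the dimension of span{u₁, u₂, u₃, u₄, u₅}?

4

Put the 4×5 matrix [u₁|u₂|u₃|u₄|u₅] into echelon form.
Exactly 4 pivots survive; hence the rank is 4.
(With 5 elements in a 4-dimensional space the rank is at most 4.)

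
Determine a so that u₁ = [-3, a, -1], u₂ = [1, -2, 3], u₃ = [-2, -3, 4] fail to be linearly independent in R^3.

a = 2/5

The vectors are dependent exactly when the determinant of the matrix with rows u₁, u₂, u₃ vanishes.
Cofactor expansion gives det = 4 - 10*a.
Setting this to zero gives a = 2/5.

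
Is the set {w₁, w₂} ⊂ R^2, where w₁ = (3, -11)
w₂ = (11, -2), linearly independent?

linearly independent

The matrix [w₁|w₂] has determinant 115.
A nonzero determinant means the columns are linearly independent.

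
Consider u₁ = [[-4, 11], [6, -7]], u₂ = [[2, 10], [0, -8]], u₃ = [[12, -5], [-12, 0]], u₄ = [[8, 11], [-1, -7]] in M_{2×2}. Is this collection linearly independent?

linearly independent

Write each element as a coordinate vector in ℝ⁴ using {E₁₁, E₁₂, E₂₁, E₂₂}.
Form the 4×4 matrix with these as columns; its determinant is -190.
A nonzero determinant means the columns are linearly independent.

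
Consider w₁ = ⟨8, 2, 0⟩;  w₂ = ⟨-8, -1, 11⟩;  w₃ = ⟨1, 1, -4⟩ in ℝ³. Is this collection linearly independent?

Row-reduce the matrix whose columns are w₁, w₂, w₃.
The reduction yields 3 nonzero rows, so the rank is 3.
Since rank = 3 (the number of vectors), the set is linearly independent.

linearly independent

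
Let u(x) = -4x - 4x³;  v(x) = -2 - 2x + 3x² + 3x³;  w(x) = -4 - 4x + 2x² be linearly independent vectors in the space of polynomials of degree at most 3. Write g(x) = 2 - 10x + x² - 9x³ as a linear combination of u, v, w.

g = 3u + v - w

Take coordinate vectors relative to {1, x, …, x³}.
Set up the augmented matrix [u | v | w | g] and row-reduce.
Back-substitution yields (a₁, a₂, a₃) = (3, 1, -1).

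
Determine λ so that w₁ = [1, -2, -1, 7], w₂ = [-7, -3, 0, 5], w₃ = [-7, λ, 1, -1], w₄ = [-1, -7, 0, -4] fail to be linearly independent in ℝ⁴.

The set is linearly dependent precisely when det[w₁; w₂; w₃; w₄] = 0.
Cofactor expansion gives det = 60 - 33*λ.
Solving 60 - 33*λ = 0 yields λ = 20/11.

λ = 20/11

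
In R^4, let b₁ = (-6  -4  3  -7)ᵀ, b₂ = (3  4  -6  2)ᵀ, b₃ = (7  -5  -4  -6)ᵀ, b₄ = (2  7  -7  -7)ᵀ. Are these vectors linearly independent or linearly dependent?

linearly independent

Row-reduce the matrix whose columns are b₁, b₂, b₃, b₄.
The reduction yields 4 nonzero rows, so the rank is 4.
Since rank = 4 (the number of vectors), the set is linearly independent.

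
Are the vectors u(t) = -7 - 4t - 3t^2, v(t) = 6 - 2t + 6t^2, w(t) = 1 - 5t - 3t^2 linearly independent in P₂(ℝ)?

linearly independent

Take coordinates with respect to the standard basis {1, t, t^2}.
Place the vectors as rows of a 3×3 matrix and reduce to echelon form.
The reduction yields 3 nonzero rows, so the rank is 3.
Since rank = 3 (the number of vectors), the set is linearly independent.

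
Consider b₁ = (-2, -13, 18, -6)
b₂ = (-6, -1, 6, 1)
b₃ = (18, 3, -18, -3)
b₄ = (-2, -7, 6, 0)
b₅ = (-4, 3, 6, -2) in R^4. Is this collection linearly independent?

linearly dependent

There are 5 vectors in a 4-dimensional space, so they cannot be linearly independent.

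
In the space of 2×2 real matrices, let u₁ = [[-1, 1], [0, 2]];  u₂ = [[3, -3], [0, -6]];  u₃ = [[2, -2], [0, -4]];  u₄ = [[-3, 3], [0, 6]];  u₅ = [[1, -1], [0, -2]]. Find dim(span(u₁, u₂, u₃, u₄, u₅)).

1

Pass to coordinate vectors with respect to the basis {E₁₁, E₁₂, E₂₁, E₂₂}.
Apply Gaussian elimination to the matrix whose rows are u₁, u₂, u₃, u₄, u₅.
Exactly 1 pivot survives; hence the rank is 1.
(With 5 elements in a 4-dimensional space the rank is at most 4.)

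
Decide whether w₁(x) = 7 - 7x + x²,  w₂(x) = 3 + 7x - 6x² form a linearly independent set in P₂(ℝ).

linearly independent

Take coordinates with respect to the standard basis {1, x, x²}.
Row-reduce the matrix whose columns are w₁, w₂.
The reduction yields 2 nonzero rows, so the rank is 2.
Since rank = 2 (the number of vectors), the set is linearly independent.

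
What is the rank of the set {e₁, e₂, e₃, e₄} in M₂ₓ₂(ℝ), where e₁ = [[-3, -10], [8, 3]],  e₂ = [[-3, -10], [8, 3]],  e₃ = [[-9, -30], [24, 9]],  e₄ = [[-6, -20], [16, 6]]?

rank 1

Pass to coordinate vectors with respect to the basis {E₁₁, E₁₂, E₂₁, E₂₂}.
Apply Gaussian elimination to the matrix whose rows are e₁, e₂, e₃, e₄.
Reduction leaves 1 leading entry, giving rank 1.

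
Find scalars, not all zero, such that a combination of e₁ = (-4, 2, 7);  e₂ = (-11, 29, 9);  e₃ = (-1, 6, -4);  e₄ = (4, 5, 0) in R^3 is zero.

Write the vectors as columns of a matrix and find a nonzero vector in its null space.
The free variable yields coefficients (3, -1, 3, 1) (any nonzero multiple also works).

3e₁ - e₂ + 3e₃ + e₄ = 0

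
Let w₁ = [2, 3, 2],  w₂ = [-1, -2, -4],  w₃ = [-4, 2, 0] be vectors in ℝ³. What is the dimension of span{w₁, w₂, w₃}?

3

Apply Gaussian elimination to the matrix whose rows are w₁, w₂, w₃.
Exactly 3 pivots survive; hence the rank is 3.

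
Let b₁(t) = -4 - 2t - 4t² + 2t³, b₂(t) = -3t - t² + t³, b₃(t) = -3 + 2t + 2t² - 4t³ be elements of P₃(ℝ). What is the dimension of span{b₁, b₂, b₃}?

3

Pass to coordinate vectors with respect to the basis {1, t, …, t³}.
Row-reduce the 3×4 matrix with these as rows.
There are 3 pivot columns, so rank = 3.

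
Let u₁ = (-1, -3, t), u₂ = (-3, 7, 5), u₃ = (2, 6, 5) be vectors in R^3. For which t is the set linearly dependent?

Dependence holds iff the 3×3 matrix [u₁ u₂ u₃] is singular.
The determinant works out to -32*t - 80.
Setting this to zero gives t = -5/2.

t = -5/2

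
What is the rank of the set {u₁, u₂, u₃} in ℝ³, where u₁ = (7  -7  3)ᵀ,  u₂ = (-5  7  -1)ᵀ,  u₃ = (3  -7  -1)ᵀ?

Put the 3×3 matrix [u₁|u₂|u₃] into echelon form.
There are 2 pivot columns, so rank = 2.

2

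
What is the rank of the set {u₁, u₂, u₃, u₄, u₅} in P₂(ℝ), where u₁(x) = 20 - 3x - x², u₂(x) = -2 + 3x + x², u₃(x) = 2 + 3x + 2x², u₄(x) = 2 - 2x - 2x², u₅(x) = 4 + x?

Represent each element by its coordinate vector in ℝ³.
Apply Gaussian elimination to the matrix whose rows are u₁, u₂, u₃, u₄, u₅.
The echelon form has 3 nonzero rows, so the rank is 3.
(With 5 elements in a 3-dimensional space the rank is at most 3.)

rank 3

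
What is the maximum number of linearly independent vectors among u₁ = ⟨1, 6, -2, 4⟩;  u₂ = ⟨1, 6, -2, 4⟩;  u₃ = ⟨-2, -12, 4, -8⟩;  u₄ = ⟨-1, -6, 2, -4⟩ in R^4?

Put the 4×4 matrix [u₁|u₂|u₃|u₄] into echelon form.
Reduction leaves 1 leading entry, giving rank 1.

1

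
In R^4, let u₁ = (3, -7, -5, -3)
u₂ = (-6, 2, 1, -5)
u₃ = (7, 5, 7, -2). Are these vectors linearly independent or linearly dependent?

linearly independent

Place the vectors as rows of a 3×4 matrix and reduce to echelon form.
The reduction yields 3 nonzero rows, so the rank is 3.
Since rank = 3 (the number of vectors), the set is linearly independent.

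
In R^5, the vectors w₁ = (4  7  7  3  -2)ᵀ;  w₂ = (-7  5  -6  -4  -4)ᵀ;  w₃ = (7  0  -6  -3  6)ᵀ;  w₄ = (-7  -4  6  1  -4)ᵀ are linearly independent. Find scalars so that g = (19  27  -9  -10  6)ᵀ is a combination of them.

g = 3w₁ + 2w₂ + 4w₃ + w₄

Since w₁, w₂, w₃, w₄ are independent, the coefficients expressing g are uniquely determined by a linear system.
The system has the unique solution (a₁, …, a₄) = (3, 2, 4, 1).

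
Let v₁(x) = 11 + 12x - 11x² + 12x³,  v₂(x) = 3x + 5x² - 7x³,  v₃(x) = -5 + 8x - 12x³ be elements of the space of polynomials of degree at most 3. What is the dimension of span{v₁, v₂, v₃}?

dim = 3

Represent each element by its coordinate vector in ℝ⁴.
Row-reduce the 3×4 matrix with these as rows.
The echelon form has 3 nonzero rows, so the rank is 3.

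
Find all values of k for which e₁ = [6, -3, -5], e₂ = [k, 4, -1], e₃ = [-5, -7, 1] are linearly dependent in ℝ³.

Place the vectors as rows of a 3×3 matrix; dependence ⇔ determinant zero.
The determinant works out to 38*k - 133.
This vanishes exactly when k = 7/2.

k = 7/2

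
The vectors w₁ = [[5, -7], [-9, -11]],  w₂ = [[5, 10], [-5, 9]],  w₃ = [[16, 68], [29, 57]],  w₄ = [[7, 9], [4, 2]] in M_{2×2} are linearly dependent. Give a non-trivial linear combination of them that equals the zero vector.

Pass to coordinate vectors relative to the basis {E₁₁, E₁₂, E₂₁, E₂₂}.
Set up α₁w₁ + … + α₄w₄ = 0 and solve the homogeneous system.
A generator of the null space is (3, -2, 1, -3).

3w₁ - 2w₂ + w₃ - 3w₄ = 0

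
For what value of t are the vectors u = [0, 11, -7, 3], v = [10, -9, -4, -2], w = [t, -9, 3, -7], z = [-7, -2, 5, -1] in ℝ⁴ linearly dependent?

Dependence holds iff the 4×4 matrix [u v w z] is singular.
The determinant works out to 30*t + 1500.
Setting this to zero gives t = -50.

t = -50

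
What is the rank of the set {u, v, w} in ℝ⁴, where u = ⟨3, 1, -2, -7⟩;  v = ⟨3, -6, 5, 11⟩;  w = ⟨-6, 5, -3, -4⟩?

Row-reduce the 3×4 matrix with these as rows.
Exactly 2 pivots survive; hence the rank is 2.

2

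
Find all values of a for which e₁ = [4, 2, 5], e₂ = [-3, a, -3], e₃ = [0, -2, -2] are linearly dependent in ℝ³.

a = -3/4

Dependence holds iff the 3×3 matrix [e₁ e₂ e₃] is singular.
The determinant works out to -8*a - 6.
Solving -8*a - 6 = 0 yields a = -3/4.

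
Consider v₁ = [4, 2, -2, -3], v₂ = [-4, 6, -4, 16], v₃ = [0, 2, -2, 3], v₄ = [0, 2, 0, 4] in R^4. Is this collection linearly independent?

linearly dependent

Place the vectors as rows of a 4×4 matrix and reduce to echelon form.
The reduction yields 3 nonzero rows, so the rank is 3.
Since rank 3 < 4, the set is linearly dependent.
Indeed v₁ + v₂ - 3v₃ - v₄ = 0.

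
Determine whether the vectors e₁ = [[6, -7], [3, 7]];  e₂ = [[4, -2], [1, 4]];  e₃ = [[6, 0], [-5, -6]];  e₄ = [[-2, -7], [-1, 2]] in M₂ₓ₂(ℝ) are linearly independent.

linearly independent

Write each element as a coordinate vector in ℝ⁴ using {E₁₁, E₁₂, E₂₁, E₂₂}.
Row-reduce the matrix whose columns are e₁, e₂, e₃, e₄.
The reduction yields 4 nonzero rows, so the rank is 4.
Since rank = 4 (the number of vectors), the set is linearly independent.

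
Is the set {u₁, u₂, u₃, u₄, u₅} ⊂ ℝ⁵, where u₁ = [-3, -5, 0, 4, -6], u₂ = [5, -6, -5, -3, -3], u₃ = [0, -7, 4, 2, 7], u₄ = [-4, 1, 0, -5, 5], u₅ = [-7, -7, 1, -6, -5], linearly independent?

linearly independent

Form the 5×5 matrix with these as columns; its determinant is 31395.
A nonzero determinant means the columns are linearly independent.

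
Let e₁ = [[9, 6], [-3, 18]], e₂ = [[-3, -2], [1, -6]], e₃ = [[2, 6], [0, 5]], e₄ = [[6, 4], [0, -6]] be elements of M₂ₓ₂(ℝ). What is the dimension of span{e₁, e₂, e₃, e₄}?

dim = 3

Pass to coordinate vectors with respect to the basis {E₁₁, E₁₂, E₂₁, E₂₂}.
Row-reduce the 4×4 matrix with these as rows.
The echelon form has 3 nonzero rows, so the rank is 3.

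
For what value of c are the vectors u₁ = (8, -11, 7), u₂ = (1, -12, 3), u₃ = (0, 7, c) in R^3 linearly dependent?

c = -7/5

The set is linearly dependent precisely when det[u₁; u₂; u₃] = 0.
Cofactor expansion gives det = -85*c - 119.
This vanishes exactly when c = -7/5.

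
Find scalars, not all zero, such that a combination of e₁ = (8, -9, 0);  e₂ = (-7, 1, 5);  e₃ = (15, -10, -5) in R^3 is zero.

Row-reduce the matrix with e₁, e₂, e₃ as columns; the null space gives the coefficients.
One solution (up to scaling) is (1, -1, -1).

e₁ - e₂ - e₃ = 0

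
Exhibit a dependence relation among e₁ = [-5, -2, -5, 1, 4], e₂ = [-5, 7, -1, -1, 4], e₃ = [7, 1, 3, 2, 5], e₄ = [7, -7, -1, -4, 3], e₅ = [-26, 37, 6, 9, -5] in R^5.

e₁ - 2e₂ + 3e₄ + e₅ = 0

Set up α₁e₁ + … + α₅e₅ = 0 and solve the homogeneous system.
The free variable yields coefficients (1, -2, 0, 3, 1) (any nonzero multiple also works).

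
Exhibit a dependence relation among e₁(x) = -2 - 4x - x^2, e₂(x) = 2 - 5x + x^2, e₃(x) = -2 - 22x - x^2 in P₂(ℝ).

3e₁ + 2e₂ - e₃ = 0

Pass to coordinate vectors relative to the basis {1, x, x^2}.
Row-reduce the matrix with e₁, e₂, e₃ as columns; the null space gives the coefficients.
The free variable yields coefficients (3, 2, -1) (any nonzero multiple also works).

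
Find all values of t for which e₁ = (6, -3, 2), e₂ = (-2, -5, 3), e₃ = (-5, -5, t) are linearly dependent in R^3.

Place the vectors as rows of a 3×3 matrix; dependence ⇔ determinant zero.
Expanding, det = 105 - 36*t.
Solving 105 - 36*t = 0 yields t = 35/12.

t = 35/12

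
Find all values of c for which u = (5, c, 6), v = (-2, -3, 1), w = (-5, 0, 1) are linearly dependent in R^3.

c = -35

The set is linearly dependent precisely when det[u; v; w] = 0.
The determinant works out to -3*c - 105.
This vanishes exactly when c = -35.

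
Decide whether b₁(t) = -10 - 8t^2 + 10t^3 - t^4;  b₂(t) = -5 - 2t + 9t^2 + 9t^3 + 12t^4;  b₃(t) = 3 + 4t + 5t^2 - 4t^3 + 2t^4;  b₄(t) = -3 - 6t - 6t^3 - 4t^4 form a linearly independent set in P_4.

linearly independent

Take coordinates with respect to the standard basis {1, t, …, t^4}.
Place the vectors as rows of a 4×5 matrix and reduce to echelon form.
The reduction yields 4 nonzero rows, so the rank is 4.
Since rank = 4 (the number of vectors), the set is linearly independent.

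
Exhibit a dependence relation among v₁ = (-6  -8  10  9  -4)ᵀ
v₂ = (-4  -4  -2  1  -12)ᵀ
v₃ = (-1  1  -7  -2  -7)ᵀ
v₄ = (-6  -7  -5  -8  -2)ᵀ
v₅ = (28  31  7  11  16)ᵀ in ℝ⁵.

2v₁ - v₂ + 2v₃ + 3v₄ + v₅ = 0

Solve the homogeneous system with v₁, v₂, v₃, v₄, v₅ as columns by row-reducing the coefficient matrix.
A generator of the null space is (2, -1, 2, 3, 1).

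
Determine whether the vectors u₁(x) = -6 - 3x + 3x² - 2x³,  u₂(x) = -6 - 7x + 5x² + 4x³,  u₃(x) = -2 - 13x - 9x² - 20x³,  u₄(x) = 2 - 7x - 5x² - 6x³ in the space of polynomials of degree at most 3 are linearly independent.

linearly dependent

Take coordinates with respect to the standard basis {1, x, …, x³}.
Place the vectors as rows of a 4×4 matrix and reduce to echelon form.
The reduction yields 3 nonzero rows, so the rank is 3.
Since rank 3 < 4, the set is linearly dependent.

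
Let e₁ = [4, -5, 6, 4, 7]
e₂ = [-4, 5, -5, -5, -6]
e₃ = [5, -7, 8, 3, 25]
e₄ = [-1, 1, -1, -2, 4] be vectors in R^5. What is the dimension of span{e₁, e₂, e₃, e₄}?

dim = 3

Apply Gaussian elimination to the matrix whose rows are e₁, e₂, e₃, e₄.
There are 3 pivot columns, so rank = 3.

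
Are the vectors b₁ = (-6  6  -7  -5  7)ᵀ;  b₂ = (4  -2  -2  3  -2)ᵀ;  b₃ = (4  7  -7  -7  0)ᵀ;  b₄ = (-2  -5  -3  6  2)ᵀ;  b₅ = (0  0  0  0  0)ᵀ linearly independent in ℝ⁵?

One of the vectors is the zero vector, so the set is linearly dependent.

linearly dependent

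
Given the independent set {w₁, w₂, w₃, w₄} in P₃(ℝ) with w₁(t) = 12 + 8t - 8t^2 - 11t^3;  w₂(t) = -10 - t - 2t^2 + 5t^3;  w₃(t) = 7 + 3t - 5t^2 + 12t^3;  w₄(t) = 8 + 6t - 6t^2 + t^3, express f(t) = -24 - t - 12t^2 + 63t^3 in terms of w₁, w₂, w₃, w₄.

Work in coordinates with respect to the standard basis {1, t, …, t^3}.
Since w₁, w₂, w₃, w₄ are independent, the coefficients expressing f are uniquely determined by a linear system.
The system has the unique solution (c₁, …, c₄) = (-2, 3, 2, 2).

f = -2w₁ + 3w₂ + 2w₃ + 2w₄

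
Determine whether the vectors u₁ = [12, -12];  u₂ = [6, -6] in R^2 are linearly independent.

Row-reduce the matrix whose columns are u₁, u₂.
The reduction yields 1 nonzero row, so the rank is 1.
Since rank 1 < 2, the set is linearly dependent.
Indeed u₁ - 2u₂ = 0.

linearly dependent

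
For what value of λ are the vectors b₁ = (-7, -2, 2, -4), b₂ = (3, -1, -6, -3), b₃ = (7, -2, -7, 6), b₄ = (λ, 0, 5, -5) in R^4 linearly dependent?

λ = -15/2

The set is linearly dependent precisely when det[b₁; b₂; b₃; b₄] = 0.
Cofactor expansion gives det = -158*λ - 1185.
Solving -158*λ - 1185 = 0 yields λ = -15/2.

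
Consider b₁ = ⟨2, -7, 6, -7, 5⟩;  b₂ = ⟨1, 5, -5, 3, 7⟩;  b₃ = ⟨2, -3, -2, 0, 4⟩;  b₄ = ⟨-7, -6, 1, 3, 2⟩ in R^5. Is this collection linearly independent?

Place the vectors as rows of a 4×5 matrix and reduce to echelon form.
The reduction yields 4 nonzero rows, so the rank is 4.
Since rank = 4 (the number of vectors), the set is linearly independent.

linearly independent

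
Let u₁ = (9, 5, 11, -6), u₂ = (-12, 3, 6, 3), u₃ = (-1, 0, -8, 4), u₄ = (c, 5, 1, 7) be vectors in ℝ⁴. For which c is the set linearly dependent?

c = -57/4

Dependence holds iff the 4×4 matrix [u₁ u₂ u₃ u₄] is singular.
Expanding, det = -252*c - 3591.
This vanishes exactly when c = -57/4.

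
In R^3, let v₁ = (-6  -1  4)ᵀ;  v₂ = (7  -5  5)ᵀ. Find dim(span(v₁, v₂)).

Apply Gaussian elimination to the matrix whose rows are v₁, v₂.
There are 2 pivot columns, so rank = 2.

dim = 2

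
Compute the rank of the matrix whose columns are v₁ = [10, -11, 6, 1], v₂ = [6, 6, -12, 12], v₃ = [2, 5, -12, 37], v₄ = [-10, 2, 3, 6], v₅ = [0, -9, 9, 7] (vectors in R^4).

3

Form the matrix with v₁, v₂, v₃, v₄, v₅ as columns and reduce.
There are 3 pivot columns, so rank = 3.
(With 5 elements in a 4-dimensional space the rank is at most 4.)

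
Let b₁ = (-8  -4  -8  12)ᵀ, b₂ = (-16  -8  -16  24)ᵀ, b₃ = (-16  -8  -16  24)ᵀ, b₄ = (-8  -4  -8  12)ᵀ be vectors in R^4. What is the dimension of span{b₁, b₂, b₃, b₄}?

Apply Gaussian elimination to the matrix whose rows are b₁, b₂, b₃, b₄.
Reduction leaves 1 leading entry, giving rank 1.

1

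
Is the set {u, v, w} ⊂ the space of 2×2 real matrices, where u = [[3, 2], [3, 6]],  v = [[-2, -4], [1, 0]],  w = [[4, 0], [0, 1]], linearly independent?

Take coordinates with respect to the standard basis {E₁₁, E₁₂, E₂₁, E₂₂}.
Row-reduce the matrix whose columns are u, v, w.
The reduction yields 3 nonzero rows, so the rank is 3.
Since rank = 3 (the number of vectors), the set is linearly independent.

linearly independent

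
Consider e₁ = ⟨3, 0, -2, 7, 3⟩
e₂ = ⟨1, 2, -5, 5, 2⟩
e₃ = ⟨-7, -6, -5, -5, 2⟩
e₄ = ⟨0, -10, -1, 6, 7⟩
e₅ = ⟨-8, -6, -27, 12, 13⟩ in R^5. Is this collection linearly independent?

The matrix [e₁|e₂|e₃|e₄|e₅] has determinant 0.
A zero determinant means the columns are linearly dependent.

linearly dependent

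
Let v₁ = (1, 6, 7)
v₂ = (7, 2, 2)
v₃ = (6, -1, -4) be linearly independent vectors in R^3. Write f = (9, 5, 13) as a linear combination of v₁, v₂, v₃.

Set up the augmented matrix [v₁ | v₂ | v₃ | f] and row-reduce.
The system has the unique solution (a₁, a₂, a₃) = (-1, 4, -3).

f = -v₁ + 4v₂ - 3v₃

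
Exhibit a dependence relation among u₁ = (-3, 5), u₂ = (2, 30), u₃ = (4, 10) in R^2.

Set up α₁u₁ + … + α₃u₃ = 0 and solve the homogeneous system.
A generator of the null space is (2, -1, 2).

2u₁ - u₂ + 2u₃ = 0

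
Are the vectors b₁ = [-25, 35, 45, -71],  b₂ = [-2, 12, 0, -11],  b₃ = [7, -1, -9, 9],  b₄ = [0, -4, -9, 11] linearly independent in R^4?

Row-reduce the matrix whose columns are b₁, b₂, b₃, b₄.
The reduction yields 3 nonzero rows, so the rank is 3.
Since rank 3 < 4, the set is linearly dependent.

linearly dependent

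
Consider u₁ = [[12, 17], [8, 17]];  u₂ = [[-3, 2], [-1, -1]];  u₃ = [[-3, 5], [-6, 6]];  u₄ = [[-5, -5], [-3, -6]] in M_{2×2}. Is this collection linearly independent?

Take coordinates with respect to the standard basis {E₁₁, E₁₂, E₂₁, E₂₂}.
Row-reduce the matrix whose columns are u₁, u₂, u₃, u₄.
The reduction yields 3 nonzero rows, so the rank is 3.
Since rank 3 < 4, the set is linearly dependent.

linearly dependent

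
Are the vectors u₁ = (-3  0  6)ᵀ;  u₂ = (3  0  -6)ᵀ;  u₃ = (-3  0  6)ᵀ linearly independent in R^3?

Row-reduce the matrix whose columns are u₁, u₂, u₃.
The reduction yields 1 nonzero row, so the rank is 1.
Since rank 1 < 3, the set is linearly dependent.
Indeed u₁ + u₂ = 0.

linearly dependent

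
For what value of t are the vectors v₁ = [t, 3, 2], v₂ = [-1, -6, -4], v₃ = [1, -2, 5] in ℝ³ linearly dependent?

Place the vectors as rows of a 3×3 matrix; dependence ⇔ determinant zero.
Expanding, det = 19 - 38*t.
This vanishes exactly when t = 1/2.

t = 1/2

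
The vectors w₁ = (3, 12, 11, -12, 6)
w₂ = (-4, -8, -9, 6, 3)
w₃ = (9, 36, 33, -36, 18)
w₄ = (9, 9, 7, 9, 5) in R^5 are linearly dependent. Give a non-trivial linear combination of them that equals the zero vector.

Row-reduce the matrix with w₁, w₂, w₃, w₄ as columns; the null space gives the coefficients.
A generator of the null space is (3, 0, -1, 0).

3w₁ - w₃ = 0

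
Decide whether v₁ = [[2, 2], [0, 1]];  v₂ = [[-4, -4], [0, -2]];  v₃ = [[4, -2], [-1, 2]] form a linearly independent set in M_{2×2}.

linearly dependent

Write each element as a coordinate vector in ℝ⁴ using {E₁₁, E₁₂, E₂₁, E₂₂}.
Row-reduce the matrix whose columns are v₁, v₂, v₃.
The reduction yields 2 nonzero rows, so the rank is 2.
Since rank 2 < 3, the set is linearly dependent.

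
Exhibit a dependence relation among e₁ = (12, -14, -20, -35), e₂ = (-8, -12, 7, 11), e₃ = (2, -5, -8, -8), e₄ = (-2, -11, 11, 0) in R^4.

Set up α₁e₁ + … + α₄e₄ = 0 and solve the homogeneous system.
One solution (up to scaling) is (1, 1, -3, -1).

e₁ + e₂ - 3e₃ - e₄ = 0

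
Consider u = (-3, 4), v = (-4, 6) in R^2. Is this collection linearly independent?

linearly independent

Place the vectors as rows of a 2×2 matrix and reduce to echelon form.
The reduction yields 2 nonzero rows, so the rank is 2.
Since rank = 2 (the number of vectors), the set is linearly independent.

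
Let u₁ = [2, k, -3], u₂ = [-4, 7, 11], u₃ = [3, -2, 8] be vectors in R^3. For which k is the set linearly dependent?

Place the vectors as rows of a 3×3 matrix; dependence ⇔ determinant zero.
Expanding, det = 65*k + 195.
This vanishes exactly when k = -3.

k = -3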